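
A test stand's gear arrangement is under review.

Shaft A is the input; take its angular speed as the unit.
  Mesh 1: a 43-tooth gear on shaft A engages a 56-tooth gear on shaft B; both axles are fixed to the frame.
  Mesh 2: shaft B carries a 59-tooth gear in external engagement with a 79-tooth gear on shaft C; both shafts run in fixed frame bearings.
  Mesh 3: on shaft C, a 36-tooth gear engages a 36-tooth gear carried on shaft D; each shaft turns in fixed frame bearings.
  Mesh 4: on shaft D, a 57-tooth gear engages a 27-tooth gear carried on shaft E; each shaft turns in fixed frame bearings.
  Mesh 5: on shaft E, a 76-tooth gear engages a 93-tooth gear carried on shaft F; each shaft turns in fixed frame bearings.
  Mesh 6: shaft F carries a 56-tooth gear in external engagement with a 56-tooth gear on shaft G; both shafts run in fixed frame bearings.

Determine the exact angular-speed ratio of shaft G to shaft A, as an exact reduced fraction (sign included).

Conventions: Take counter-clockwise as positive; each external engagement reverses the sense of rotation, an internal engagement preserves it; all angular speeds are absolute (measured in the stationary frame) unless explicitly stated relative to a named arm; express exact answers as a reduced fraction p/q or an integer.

915857/925722

class = fixed-axis compound train [6 meshes; 6 ratios multiply, 6 sense flips]
mesh 1 [43T→56T]: running ratio 43/56, sense −
mesh 2 [59T→79T]: running ratio 2537/4424, sense +
mesh 3 [36T→36T]: running ratio 2537/4424, sense −
mesh 4 [57T→27T]: running ratio 48203/39816, sense +
mesh 5 [76T→93T]: running ratio 915857/925722, sense −
mesh 6 [56T→56T]: running ratio 915857/925722, sense +
ω_out/ω_in = 915857/925722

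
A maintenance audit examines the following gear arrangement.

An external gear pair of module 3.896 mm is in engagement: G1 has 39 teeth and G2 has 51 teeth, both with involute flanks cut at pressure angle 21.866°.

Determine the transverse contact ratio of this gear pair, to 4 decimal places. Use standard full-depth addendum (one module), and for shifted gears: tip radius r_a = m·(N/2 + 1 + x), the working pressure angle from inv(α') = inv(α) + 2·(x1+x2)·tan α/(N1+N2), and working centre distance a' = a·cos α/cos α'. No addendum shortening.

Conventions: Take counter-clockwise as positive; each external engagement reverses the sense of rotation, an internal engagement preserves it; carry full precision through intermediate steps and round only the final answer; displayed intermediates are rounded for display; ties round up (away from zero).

class = single-mesh tooth geometry [involute pair 39T × 51T, m = 3.896]
base radii: r_b1 = 70.506379, r_b2 = 92.200649
tip radii: r_a1 = 79.868000, r_a2 = 103.244000
no profile shift: α' = α, a' = a
action lengths: √(r_a1²−r_b1²) = 37.519968, √(r_a2²−r_b2²) = 46.458194
base pitch p_b = π·m·cos α = 11.359093
CR = (37.519968 + 46.458194 − 175.320000·sin 21.86600°)/11.359093 = 1.644716
contact ratio ≈ 1.6447

1.6447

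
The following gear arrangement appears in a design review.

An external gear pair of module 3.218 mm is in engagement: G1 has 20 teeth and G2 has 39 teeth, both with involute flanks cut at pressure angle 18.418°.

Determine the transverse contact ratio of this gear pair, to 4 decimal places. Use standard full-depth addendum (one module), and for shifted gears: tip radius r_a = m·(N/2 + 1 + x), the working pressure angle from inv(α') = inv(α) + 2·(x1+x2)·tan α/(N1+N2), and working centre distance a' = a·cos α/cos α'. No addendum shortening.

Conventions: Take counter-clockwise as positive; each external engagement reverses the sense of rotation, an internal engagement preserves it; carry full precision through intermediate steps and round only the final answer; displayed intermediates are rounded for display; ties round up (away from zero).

1.7027

class = single-mesh tooth geometry [involute pair 20T × 39T, m = 3.218]
base radii: r_b1 = 30.531637, r_b2 = 59.536693
tip radii: r_a1 = 35.398000, r_a2 = 65.969000
no profile shift: α' = α, a' = a
action lengths: √(r_a1²−r_b1²) = 17.911938, √(r_a2²−r_b2²) = 28.412869
base pitch p_b = π·m·cos α = 9.591797
CR = (17.911938 + 28.412869 − 94.931000·sin 18.41800°)/9.591797 = 1.702667
contact ratio ≈ 1.7027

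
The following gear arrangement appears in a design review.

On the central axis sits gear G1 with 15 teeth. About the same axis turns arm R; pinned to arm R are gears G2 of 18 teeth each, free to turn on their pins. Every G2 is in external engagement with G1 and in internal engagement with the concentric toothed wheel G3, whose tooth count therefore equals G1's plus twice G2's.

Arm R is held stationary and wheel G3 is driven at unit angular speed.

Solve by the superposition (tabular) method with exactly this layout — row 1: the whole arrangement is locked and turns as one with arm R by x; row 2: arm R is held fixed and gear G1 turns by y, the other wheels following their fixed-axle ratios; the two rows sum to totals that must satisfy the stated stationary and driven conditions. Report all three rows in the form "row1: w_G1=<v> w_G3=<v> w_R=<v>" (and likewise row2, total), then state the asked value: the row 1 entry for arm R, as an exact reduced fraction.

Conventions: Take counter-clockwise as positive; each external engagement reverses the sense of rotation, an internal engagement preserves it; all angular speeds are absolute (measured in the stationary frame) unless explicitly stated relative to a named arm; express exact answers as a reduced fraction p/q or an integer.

planetary set (15T centre, 18T on arm, 51T internal) — Willis relation
row 1: whole set turns with the arm by x
row 2 (arm held, sun turns y): ω_ring = −(15/51)·y, ω_arm = 0
boundary: total ω_arm = x = 0 and total ω_ring = x − (15/51)·y = 1  ⇒  y = -17/5, x = 0
row 2 ring = −(15/51)·(-17/5) = 1
totals (row 1 + row 2): sun 0 + (-17/5) = -17/5, ring 0 + 1 = 1, arm 0 + 0 = 0
asked cell (row1, arm) = 0

row1: w_G1=0 w_G3=0 w_R=0
row2: w_G1=-17/5 w_G3=1 w_R=0
total: w_G1=-17/5 w_G3=1 w_R=0
asked value: 0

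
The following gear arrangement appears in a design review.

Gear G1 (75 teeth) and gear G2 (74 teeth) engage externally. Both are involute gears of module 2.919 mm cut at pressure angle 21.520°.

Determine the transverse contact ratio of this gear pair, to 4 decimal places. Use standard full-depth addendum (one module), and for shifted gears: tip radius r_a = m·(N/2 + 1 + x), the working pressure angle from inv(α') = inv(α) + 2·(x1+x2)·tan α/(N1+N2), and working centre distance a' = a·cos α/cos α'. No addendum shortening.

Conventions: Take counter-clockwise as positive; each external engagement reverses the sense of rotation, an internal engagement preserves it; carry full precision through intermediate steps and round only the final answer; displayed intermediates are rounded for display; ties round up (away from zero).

1.7304

class = single-mesh tooth geometry [involute pair 75T × 74T, m = 2.919]
base radii: r_b1 = 101.831823, r_b2 = 100.474065
tip radii: r_a1 = 112.381500, r_a2 = 110.922000
no profile shift: α' = α, a' = a
action lengths: √(r_a1²−r_b1²) = 47.538210, √(r_a2²−r_b2²) = 46.996301
base pitch p_b = π·m·cos α = 8.531043
CR = (47.538210 + 46.996301 − 217.465500·sin 21.52000°)/8.531043 = 1.730447
contact ratio ≈ 1.7304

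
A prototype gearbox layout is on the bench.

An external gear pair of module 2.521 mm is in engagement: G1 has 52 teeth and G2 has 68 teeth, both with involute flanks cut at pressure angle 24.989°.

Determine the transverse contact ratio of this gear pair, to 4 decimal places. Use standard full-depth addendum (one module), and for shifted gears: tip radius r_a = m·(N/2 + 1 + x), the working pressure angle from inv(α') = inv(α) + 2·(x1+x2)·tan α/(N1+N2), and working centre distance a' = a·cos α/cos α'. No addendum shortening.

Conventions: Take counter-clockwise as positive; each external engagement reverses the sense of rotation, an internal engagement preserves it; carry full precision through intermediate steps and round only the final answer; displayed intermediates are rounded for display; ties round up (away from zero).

1.5532

class = single-mesh tooth geometry [involute pair 52T × 68T, m = 2.521]
base radii: r_b1 = 59.410167, r_b2 = 77.690219
tip radii: r_a1 = 68.067000, r_a2 = 88.235000
no profile shift: α' = α, a' = a
action lengths: √(r_a1²−r_b1²) = 33.219701, √(r_a2²−r_b2²) = 41.828760
base pitch p_b = π·m·cos α = 7.178559
CR = (33.219701 + 41.828760 − 151.260000·sin 24.98900°)/7.178559 = 1.553173
contact ratio ≈ 1.5532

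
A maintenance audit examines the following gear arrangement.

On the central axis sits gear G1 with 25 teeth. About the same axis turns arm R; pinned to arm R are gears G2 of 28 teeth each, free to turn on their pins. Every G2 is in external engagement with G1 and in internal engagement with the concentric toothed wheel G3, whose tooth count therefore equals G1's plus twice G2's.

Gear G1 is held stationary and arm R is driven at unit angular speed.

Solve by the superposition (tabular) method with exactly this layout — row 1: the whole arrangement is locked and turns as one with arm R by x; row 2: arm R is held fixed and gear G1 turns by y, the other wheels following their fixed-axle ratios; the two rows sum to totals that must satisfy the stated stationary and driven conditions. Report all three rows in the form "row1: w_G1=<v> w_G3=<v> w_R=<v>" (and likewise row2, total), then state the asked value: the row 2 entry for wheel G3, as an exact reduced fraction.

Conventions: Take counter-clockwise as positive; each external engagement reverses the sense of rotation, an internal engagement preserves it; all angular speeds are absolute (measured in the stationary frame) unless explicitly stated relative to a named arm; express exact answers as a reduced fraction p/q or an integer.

row1: w_G1=1 w_G3=1 w_R=1
row2: w_G1=-1 w_G3=25/81 w_R=0
total: w_G1=0 w_G3=106/81 w_R=1
asked value: 25/81

recognized (axles ride arm R): planetary set, 25/28/81 teeth
superposition row 1 [locked train]: every member turns x
row 2: sun turns y, ring = −(25/81)·y, arm 0
boundary: total ω_sun = x + y = 0 and total ω_arm = x = 1  ⇒  y = -1, x = 1
row 2 ring = −(25/81)·(-1) = 25/81
totals (row 1 + row 2): sun 1 + (-1) = 0, ring 1 + 25/81 = 106/81, arm 1 + 0 = 1
asked cell (row2, ring) = 25/81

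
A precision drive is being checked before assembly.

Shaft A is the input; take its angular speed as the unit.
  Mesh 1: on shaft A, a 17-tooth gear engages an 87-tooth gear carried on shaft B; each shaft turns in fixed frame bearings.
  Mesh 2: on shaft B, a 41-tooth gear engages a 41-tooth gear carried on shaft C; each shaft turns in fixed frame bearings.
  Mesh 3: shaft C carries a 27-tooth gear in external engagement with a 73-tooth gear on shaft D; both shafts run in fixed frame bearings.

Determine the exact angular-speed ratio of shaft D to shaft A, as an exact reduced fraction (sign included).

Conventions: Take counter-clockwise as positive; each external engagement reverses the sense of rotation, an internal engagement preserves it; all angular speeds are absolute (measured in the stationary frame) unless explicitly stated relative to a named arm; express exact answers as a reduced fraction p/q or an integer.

-153/2117

class = fixed-axis compound train [3 meshes; 3 ratios multiply, 3 sense flips]
mesh 1 [17T→87T]: running ratio 17/87, sense −
mesh 2 [41T→41T]: running ratio 17/87, sense +
mesh 3 [27T→73T]: running ratio 153/2117, sense −
ω_out/ω_in = -153/2117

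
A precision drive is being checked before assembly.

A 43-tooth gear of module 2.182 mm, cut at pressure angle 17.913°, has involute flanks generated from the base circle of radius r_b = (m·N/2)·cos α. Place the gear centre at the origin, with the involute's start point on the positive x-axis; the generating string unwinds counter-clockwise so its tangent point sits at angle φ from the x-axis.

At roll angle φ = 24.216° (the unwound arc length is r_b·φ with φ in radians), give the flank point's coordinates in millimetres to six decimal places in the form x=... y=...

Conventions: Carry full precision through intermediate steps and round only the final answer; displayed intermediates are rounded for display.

x=48.449553 y=1.103452

topology: single-mesh involute geometry — m = 2.182, N = 43
pitch radius r_p = m·N/2 = 2.182·43/2 = 46.913000
base radius r_b = r_p·cos α = 46.913000·cos 17.913° = 44.638876
roll angle φ = 24.216° = 0.42264893 rad
x = r_b·(cos φ + φ·sin φ) = 48.449553
y = r_b·(sin φ − φ·cos φ) = 1.103452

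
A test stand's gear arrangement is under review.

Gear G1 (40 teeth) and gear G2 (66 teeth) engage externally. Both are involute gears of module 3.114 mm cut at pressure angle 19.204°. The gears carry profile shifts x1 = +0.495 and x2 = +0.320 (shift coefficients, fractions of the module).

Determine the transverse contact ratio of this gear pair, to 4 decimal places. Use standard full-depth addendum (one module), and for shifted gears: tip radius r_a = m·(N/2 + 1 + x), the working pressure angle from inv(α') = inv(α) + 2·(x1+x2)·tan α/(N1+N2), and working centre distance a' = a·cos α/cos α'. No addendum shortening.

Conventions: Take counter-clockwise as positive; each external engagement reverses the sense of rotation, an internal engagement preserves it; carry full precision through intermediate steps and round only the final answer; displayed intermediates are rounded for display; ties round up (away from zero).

1.6805

topology: single-mesh involute geometry — m = 3.114, 40T/66T pair
base radii: r_b1 = 58.814330, r_b2 = 97.043645
tip radii: r_a1 = 66.935430, r_a2 = 106.872480
inv(α') = inv(19.204°) + 2·(+0.495+0.320)·tan α/(40+66) = 0.01849826  ⇒  α' = 21.43835°
a' = a·cos α / cos α' = 165.0420·cos 19.204°/cos 21.43835° = 167.443137
action lengths: √(r_a1²−r_b1²) = 31.956632, √(r_a2²−r_b2²) = 44.768940
base pitch p_b = π·m·cos α = 9.238533
CR = (31.956632 + 44.768940 − 167.443137·sin 21.43835°)/9.238533 = 1.680474
contact ratio ≈ 1.6805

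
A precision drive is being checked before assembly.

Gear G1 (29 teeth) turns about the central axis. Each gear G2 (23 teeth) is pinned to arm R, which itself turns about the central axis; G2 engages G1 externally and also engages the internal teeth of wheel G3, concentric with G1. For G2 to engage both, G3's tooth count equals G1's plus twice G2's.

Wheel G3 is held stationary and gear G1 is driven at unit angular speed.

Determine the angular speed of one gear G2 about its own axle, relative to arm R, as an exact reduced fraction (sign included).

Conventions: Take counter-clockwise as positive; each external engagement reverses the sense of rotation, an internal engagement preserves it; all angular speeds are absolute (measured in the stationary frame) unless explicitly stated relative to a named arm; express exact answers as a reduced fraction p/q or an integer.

-2175/2392

topology: planetary set — G1 29T / G2 23T / G3 75T, arm = carrier (Willis)
ring teeth: 29 + 2·23 = 75
29(ω_sun−ω_arm) = −75(ω_ring−ω_arm),  ω_ring = 0, ω_sun = 1
29(1−ω_arm) = −75(0−ω_arm)  ⇒  104·ω_arm = 29  ⇒  ω_arm = 29/104
sun–planet mesh: 29·(1−29/104) = −23·(ω_p−ω_arm)  ⇒  ω_p−ω_arm = -2175/2392
exact speed ratio = -2175/2392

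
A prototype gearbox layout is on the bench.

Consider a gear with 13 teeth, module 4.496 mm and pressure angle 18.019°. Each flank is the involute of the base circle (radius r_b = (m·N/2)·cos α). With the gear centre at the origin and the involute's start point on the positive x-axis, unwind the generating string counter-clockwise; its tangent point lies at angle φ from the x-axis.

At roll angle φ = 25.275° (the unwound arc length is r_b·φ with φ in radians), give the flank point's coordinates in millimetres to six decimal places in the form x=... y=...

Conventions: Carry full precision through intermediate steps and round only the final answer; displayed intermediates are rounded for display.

x=30.364544 y=0.779846

single-mesh involute tooth geometry (13T wheel at module 4.496)
pitch radius r_p = m·N/2 = 4.496·13/2 = 29.224000
base radius r_b = r_p·cos α = 29.224000·cos 18.019° = 27.790679
roll angle φ = 25.275° = 0.44113197 rad
x = r_b·(cos φ + φ·sin φ) = 30.364544
y = r_b·(sin φ − φ·cos φ) = 0.779846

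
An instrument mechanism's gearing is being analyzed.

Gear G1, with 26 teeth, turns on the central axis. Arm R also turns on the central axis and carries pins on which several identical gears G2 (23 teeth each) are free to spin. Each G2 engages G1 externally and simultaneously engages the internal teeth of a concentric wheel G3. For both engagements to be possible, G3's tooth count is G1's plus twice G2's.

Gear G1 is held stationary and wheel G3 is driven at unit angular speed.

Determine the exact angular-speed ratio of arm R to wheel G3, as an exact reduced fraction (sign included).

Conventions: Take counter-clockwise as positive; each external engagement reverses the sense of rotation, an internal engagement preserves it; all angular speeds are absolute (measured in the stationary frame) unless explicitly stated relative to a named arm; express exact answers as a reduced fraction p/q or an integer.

planetary set (26T centre, 23T on arm, 72T internal) — Willis relation
ring teeth: 26 + 2·23 = 72
26(ω_sun−ω_arm) = −72(ω_ring−ω_arm),  ω_sun = 0, ω_ring = 1
26(0−ω_arm) = −72(1−ω_arm)  ⇒  98·ω_arm = 72  ⇒  ω_arm = 36/49
ω_out/ω_in = 36/49

36/49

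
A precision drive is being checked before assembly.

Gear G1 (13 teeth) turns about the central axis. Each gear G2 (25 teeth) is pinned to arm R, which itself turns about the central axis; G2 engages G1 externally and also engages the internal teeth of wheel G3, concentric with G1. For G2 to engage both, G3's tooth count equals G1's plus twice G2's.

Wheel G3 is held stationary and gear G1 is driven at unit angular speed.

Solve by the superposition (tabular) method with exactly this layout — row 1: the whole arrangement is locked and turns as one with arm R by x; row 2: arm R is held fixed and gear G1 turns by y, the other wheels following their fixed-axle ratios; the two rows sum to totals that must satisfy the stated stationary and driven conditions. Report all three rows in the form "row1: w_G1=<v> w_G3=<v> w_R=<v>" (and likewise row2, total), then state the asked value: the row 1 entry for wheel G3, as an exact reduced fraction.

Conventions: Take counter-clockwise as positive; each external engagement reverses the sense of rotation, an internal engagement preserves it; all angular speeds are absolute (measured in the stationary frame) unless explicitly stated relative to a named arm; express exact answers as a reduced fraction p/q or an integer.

class = planetary set [G3 = 13+2·25 = 63; Willis about the carrier]
row 1: whole set turns with the arm by x
superposition row 2 [arm held]: sun y, ring −(13/63)·y, arm 0
boundary: total ω_ring = x − (13/63)·y = 0 and total ω_sun = x + y = 1  ⇒  y = 63/76, x = 13/76
row 2 ring = −(13/63)·63/76 = -13/76
totals (row 1 + row 2): sun 13/76 + 63/76 = 1, ring 13/76 + (-13/76) = 0, arm 13/76 + 0 = 13/76
asked cell (row1, ring) = 13/76

row1: w_G1=13/76 w_G3=13/76 w_R=13/76
row2: w_G1=63/76 w_G3=-13/76 w_R=0
total: w_G1=1 w_G3=0 w_R=13/76
asked value: 13/76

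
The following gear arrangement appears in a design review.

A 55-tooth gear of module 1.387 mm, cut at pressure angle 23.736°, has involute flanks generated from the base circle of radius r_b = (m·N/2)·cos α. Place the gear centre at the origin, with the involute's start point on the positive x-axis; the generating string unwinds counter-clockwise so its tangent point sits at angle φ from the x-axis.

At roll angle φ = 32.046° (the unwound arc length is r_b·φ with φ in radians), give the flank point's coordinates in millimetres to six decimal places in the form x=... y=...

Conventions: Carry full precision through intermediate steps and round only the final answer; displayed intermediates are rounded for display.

x=39.957590 y=1.973376

topology: single-mesh involute geometry — m = 1.387, N = 55
pitch radius r_p = m·N/2 = 1.387·55/2 = 38.142500
base radius r_b = r_p·cos α = 38.142500·cos 23.736° = 34.916021
roll angle φ = 32.046° = 0.55930821 rad
x = r_b·(cos φ + φ·sin φ) = 39.957590
y = r_b·(sin φ − φ·cos φ) = 1.973376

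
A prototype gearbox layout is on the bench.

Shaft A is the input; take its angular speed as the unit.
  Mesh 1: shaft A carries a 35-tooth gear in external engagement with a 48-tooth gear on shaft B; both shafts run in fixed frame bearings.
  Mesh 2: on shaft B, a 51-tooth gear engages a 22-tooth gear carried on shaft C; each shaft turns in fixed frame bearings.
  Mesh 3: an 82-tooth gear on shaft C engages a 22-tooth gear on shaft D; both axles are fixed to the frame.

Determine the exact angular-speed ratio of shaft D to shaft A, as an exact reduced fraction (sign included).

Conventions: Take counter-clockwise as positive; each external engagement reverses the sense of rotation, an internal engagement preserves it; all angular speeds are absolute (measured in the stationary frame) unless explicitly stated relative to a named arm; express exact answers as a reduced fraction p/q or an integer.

class = fixed-axis compound train [3 meshes; 3 ratios multiply, 3 sense flips]
mesh 1 [35T→48T]: running ratio 35/48, sense −
mesh 2 [51T→22T]: running ratio 595/352, sense +
mesh 3 [82T→22T]: running ratio 24395/3872, sense −
ω_out/ω_in = -24395/3872

-24395/3872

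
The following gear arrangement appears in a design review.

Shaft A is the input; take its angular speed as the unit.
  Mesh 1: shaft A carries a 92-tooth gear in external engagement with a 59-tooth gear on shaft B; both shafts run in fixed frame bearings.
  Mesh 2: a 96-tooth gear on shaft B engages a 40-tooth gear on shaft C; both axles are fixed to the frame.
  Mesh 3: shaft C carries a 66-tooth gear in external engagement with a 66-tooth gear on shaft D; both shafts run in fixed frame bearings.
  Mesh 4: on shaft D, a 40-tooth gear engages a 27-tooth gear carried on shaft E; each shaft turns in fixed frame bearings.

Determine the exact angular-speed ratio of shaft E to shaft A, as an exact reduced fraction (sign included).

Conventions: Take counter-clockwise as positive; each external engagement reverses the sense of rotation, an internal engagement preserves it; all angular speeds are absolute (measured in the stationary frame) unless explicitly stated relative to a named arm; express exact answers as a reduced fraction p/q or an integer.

2944/531

class = fixed-axis compound train [4 meshes; 4 ratios multiply, 4 sense flips]
mesh 1 [92T→59T]: running ratio 92/59, sense −
mesh 2 [96T→40T]: running ratio 1104/295, sense +
mesh 3 [66T→66T]: running ratio 1104/295, sense −
mesh 4 [40T→27T]: running ratio 2944/531, sense +
ω_out/ω_in = 2944/531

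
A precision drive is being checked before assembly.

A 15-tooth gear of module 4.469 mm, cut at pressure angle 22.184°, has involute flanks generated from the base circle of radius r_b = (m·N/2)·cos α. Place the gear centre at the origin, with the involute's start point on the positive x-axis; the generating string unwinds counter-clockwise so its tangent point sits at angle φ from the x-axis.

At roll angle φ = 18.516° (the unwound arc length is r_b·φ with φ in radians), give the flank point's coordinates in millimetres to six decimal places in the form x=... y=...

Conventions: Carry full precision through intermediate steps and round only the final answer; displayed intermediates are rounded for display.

class = single-mesh tooth geometry [base-circle involute, m = 4.469, 15T]
pitch radius r_p = m·N/2 = 4.469·15/2 = 33.517500
base radius r_b = r_p·cos α = 33.517500·cos 22.184° = 31.036403
roll angle φ = 18.516° = 0.32316516 rad
x = r_b·(cos φ + φ·sin φ) = 32.614989
y = r_b·(sin φ − φ·cos φ) = 0.345527

x=32.614989 y=0.345527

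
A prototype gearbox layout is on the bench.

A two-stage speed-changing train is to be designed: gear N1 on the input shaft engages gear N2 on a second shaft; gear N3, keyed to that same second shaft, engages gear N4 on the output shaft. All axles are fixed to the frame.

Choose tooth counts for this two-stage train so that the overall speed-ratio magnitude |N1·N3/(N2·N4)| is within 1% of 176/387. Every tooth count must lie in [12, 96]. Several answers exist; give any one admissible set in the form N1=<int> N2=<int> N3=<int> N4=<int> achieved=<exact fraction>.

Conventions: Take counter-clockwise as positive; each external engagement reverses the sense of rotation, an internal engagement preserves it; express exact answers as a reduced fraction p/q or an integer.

N1=16 N2=18 N3=22 N4=43 achieved=176/387

design class (target 176/387): fixed-axis compound train
target = 176/387 in lowest terms: an exact hit needs N1·N3 = k·176 and N2·N4 = k·387 for one integer k, every count in [12, 96]; additionally prefer no 1:1 stage (N1 ≠ N2, N3 ≠ N4)
k = 1: no 1:1-free in-range split of k·176 and k·387 into factor pairs; take k = 2
k = 2: N1·N3 = 352 = 16·22, N2·N4 = 774 = 18·43
achieved = 16·22/(18·43) = 176/387; |achieved − target| = 0 ≤ 44/9675 ✓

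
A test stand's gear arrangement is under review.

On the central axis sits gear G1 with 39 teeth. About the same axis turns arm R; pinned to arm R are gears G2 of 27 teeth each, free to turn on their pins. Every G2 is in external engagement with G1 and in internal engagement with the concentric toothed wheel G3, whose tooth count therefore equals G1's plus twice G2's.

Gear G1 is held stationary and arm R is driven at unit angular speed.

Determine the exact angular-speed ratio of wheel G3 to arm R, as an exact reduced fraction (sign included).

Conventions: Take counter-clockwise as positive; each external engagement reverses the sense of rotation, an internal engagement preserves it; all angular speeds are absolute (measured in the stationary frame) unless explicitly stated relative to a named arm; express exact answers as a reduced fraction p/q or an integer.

44/31

class = planetary set [G3 = 39+2·27 = 93; Willis about the carrier]
ring teeth: 39 + 2·27 = 93
39(ω_sun−ω_arm) = −93(ω_ring−ω_arm),  ω_sun = 0, ω_arm = 1
ω_ring = 1 − (39/93)(0−1) = 44/31
ω_out/ω_in = 44/31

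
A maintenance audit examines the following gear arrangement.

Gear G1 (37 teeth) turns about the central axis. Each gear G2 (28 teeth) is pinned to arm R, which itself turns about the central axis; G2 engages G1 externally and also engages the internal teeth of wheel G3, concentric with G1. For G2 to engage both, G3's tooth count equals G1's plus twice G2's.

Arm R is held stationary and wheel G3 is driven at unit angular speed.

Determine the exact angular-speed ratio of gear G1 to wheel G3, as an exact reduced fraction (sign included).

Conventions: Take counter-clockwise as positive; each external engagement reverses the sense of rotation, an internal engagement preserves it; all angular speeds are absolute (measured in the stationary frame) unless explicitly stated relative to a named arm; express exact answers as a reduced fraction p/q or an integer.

-93/37

recognized (axles ride arm R): planetary set, 37/28/93 teeth
ring teeth: 37 + 2·28 = 93
37(ω_sun−ω_arm) = −93(ω_ring−ω_arm),  ω_arm = 0, ω_ring = 1
ω_sun = 0 − (93/37)(1−0) = -93/37
ω_out/ω_in = -93/37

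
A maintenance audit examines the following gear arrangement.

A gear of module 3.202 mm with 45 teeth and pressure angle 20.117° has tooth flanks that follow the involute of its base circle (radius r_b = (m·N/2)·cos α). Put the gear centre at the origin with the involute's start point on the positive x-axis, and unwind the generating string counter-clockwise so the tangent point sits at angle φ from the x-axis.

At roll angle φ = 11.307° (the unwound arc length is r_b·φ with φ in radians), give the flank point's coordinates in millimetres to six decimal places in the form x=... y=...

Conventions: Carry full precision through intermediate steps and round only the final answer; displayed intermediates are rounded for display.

x=68.954201 y=0.172634

topology: single-mesh involute geometry — m = 3.202, N = 45
pitch radius r_p = m·N/2 = 3.202·45/2 = 72.045000
base radius r_b = r_p·cos α = 72.045000·cos 20.117° = 67.649696
roll angle φ = 11.307° = 0.19734438 rad
x = r_b·(cos φ + φ·sin φ) = 68.954201
y = r_b·(sin φ − φ·cos φ) = 0.172634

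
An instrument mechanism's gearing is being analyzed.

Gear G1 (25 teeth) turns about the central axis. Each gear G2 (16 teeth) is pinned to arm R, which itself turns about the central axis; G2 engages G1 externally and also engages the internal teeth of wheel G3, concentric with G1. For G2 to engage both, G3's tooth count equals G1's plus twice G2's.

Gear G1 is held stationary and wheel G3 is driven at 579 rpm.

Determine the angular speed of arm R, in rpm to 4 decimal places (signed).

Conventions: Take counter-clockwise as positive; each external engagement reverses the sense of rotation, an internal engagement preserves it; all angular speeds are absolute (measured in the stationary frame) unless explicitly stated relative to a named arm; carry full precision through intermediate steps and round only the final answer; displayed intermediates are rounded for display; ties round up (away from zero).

recognized (axles ride arm R): planetary set, 25/16/57 teeth
normalise by the input: solve with ω_ring = 1, then scale by 579 rpm
ring teeth: 25 + 2·16 = 57
25(ω_sun−ω_arm) = −57(ω_ring−ω_arm),  ω_sun = 0, ω_ring = 1
25(0−ω_arm) = −57(1−ω_arm)  ⇒  82·ω_arm = 57  ⇒  ω_arm = 57/82
scale: ω_arm = 57/82 × 579 rpm = +402.4756 rpm

+402.4756 rpm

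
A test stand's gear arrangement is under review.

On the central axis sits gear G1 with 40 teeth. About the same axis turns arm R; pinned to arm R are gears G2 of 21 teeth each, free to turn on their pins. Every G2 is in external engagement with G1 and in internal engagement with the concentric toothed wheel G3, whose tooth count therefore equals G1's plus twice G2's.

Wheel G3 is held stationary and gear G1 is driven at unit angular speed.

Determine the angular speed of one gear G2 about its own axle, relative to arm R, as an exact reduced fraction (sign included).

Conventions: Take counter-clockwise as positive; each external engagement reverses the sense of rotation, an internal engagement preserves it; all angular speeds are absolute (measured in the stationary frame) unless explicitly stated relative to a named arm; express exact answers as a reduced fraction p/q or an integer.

-1640/1281

topology: planetary set — G1 40T / G2 21T / G3 82T, arm = carrier (Willis)
ring teeth: 40 + 2·21 = 82
40(ω_sun−ω_arm) = −82(ω_ring−ω_arm),  ω_ring = 0, ω_sun = 1
40(1−ω_arm) = −82(0−ω_arm)  ⇒  122·ω_arm = 40  ⇒  ω_arm = 20/61
sun–planet mesh: 40·(1−20/61) = −21·(ω_p−ω_arm)  ⇒  ω_p−ω_arm = -1640/1281
exact speed ratio = -1640/1281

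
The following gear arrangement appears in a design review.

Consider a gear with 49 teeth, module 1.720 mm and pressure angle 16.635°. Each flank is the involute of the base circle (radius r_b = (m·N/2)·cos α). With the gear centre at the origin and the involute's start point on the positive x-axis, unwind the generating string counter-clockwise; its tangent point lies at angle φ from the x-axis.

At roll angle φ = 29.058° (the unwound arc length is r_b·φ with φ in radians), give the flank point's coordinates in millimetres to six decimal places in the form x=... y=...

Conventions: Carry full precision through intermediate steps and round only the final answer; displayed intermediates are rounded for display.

x=45.239778 y=1.710895

single-mesh involute tooth geometry (49T wheel at module 1.720)
pitch radius r_p = m·N/2 = 1.720·49/2 = 42.140000
base radius r_b = r_p·cos α = 42.140000·cos 16.635° = 40.376352
roll angle φ = 29.058° = 0.50715777 rad
x = r_b·(cos φ + φ·sin φ) = 45.239778
y = r_b·(sin φ − φ·cos φ) = 1.710895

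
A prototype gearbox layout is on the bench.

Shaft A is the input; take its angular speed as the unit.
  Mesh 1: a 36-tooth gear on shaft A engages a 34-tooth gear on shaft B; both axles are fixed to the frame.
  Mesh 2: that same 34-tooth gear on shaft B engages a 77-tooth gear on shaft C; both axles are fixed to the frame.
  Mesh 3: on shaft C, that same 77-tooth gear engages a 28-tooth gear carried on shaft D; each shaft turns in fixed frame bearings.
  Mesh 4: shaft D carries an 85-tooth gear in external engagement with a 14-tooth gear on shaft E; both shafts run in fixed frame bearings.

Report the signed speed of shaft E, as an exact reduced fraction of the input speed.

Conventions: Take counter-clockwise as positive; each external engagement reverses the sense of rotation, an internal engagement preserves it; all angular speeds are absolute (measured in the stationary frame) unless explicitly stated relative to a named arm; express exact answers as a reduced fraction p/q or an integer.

765/98

4-mesh fixed-axis compound train (all bearings frame-fixed)
mesh 1 [36T→34T]: |ω|/ω_in = 1×36/34 = 18/17, sense flips to −
mesh 2 [34T→77T]: |ω|/ω_in = (18/17)×34/77 = 36/77, sense flips to +
mesh 3 [77T→28T]: |ω|/ω_in = (36/77)×77/28 = 9/7, sense flips to −
mesh 4 [85T→14T]: |ω|/ω_in = (9/7)×85/14 = 765/98, sense flips to +
signed output speed (× input speed) = 765/98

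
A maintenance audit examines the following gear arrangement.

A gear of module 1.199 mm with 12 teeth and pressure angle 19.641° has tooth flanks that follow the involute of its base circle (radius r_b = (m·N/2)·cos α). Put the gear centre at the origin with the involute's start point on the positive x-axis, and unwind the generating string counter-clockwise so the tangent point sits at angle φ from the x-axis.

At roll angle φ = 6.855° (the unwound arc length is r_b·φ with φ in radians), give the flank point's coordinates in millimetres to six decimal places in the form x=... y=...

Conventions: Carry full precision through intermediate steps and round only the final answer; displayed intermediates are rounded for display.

x=6.823752 y=0.003862

topology: single-mesh involute geometry — m = 1.199, N = 12
pitch radius r_p = m·N/2 = 1.199·12/2 = 7.194000
base radius r_b = r_p·cos α = 7.194000·cos 19.641° = 6.775433
roll angle φ = 6.855° = 0.11964232 rad
x = r_b·(cos φ + φ·sin φ) = 6.823752
y = r_b·(sin φ − φ·cos φ) = 0.003862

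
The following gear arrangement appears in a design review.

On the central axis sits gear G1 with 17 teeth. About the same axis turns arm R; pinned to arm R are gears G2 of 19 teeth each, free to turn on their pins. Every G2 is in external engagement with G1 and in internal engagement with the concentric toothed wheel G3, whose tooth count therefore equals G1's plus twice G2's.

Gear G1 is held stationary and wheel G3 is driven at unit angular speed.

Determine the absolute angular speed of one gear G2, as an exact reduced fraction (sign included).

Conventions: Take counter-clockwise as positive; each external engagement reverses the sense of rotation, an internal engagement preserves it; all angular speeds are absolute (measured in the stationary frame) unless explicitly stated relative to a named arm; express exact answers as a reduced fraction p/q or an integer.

planetary set (17T centre, 19T on arm, 55T internal) — Willis relation
ring teeth: 17 + 2·19 = 55
17(ω_sun−ω_arm) = −55(ω_ring−ω_arm),  ω_sun = 0, ω_ring = 1
17(0−ω_arm) = −55(1−ω_arm)  ⇒  72·ω_arm = 55  ⇒  ω_arm = 55/72
sun–planet mesh: 17·(0−55/72) = −19·(ω_p−ω_arm)  ⇒  ω_p−ω_arm = 935/1368
ω_p = 55/72 + 935/1368 = 55/38
exact speed ratio = 55/38

55/38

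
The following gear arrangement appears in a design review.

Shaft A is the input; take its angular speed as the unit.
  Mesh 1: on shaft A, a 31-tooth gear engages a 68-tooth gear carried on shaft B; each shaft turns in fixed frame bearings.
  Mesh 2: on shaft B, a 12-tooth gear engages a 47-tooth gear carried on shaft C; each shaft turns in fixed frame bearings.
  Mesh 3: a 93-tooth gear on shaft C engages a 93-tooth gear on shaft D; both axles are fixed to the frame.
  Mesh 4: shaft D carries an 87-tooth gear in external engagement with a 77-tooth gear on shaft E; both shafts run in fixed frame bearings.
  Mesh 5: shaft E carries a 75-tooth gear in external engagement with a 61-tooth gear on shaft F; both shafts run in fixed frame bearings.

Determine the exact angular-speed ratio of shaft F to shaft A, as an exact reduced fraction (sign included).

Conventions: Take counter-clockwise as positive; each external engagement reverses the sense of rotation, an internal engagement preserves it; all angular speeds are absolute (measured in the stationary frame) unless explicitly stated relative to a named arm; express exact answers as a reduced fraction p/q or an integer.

class = fixed-axis compound train [5 meshes; 5 ratios multiply, 5 sense flips]
mesh 1 [31T→68T]: running ratio 31/68, sense −
mesh 2 [12T→47T]: running ratio 93/799, sense +
mesh 3 [93T→93T]: running ratio 93/799, sense −
mesh 4 [87T→77T]: running ratio 8091/61523, sense +
mesh 5 [75T→61T]: running ratio 606825/3752903, sense −
ω_out/ω_in = -606825/3752903

-606825/3752903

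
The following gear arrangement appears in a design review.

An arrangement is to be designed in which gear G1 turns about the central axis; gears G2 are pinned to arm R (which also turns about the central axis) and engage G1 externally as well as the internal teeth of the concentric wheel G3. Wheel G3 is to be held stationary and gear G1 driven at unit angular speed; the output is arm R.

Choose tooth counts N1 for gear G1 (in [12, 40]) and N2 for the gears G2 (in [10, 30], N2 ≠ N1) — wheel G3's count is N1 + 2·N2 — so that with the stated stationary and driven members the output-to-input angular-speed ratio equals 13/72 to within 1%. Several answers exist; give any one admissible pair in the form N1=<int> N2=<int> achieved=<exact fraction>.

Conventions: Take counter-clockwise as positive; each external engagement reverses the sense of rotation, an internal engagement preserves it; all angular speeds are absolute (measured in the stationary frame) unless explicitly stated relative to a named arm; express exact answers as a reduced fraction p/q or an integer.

planetary set to be sized for 13/72 (Willis relation)
Willis with ω_ring = 0: ω_arm/ω_sun = N1/(N1+N3); set equal to 13/72  ⇒  N3/N1 = 1/(13/72) − 1 = 59/13
N3 = N1 + 2·N2  ⇒  N2/N1 = (N3/N1 − 1)/2 = (59/13 − 1)/2 = 23/13
smallest multiple with N1 ≥ 12 and N2 ≥ 10: k = 1  ⇒  N1 = 1·13 = 13, N2 = 1·23 = 23 (N1 ≤ 40, N2 ≤ 30, N2 ≠ N1 ✓), N3 = 13 + 2·23 = 59
check: N1/(N1+N3) with N1 = 13, N3 = 59 gives 13/72; |achieved − target| = 0 ≤ 13/7200 ✓

N1=13 N2=23 achieved=13/72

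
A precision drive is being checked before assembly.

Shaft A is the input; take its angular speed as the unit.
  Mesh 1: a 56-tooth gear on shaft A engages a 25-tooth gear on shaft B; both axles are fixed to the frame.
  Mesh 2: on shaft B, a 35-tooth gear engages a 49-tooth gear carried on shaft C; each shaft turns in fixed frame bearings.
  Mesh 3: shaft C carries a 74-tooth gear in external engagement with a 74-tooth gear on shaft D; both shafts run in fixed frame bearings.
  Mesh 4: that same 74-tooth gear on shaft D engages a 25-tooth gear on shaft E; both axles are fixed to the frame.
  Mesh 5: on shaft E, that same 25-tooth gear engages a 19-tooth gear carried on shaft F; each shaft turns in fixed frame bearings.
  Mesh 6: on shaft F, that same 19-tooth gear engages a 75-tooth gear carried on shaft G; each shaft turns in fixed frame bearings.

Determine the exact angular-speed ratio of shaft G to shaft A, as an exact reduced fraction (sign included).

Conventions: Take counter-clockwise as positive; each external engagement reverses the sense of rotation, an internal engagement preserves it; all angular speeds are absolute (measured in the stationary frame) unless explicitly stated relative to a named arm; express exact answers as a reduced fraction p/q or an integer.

class = fixed-axis compound train [6 meshes; 6 ratios multiply, 6 sense flips]
mesh 1 [56T→25T]: running ratio 56/25, sense −
mesh 2 [35T→49T]: running ratio 8/5, sense +
mesh 3 [74T→74T]: running ratio 8/5, sense −
mesh 4 [74T→25T]: running ratio 592/125, sense +
mesh 5 [25T→19T]: running ratio 592/95, sense −
mesh 6 [19T→75T]: running ratio 592/375, sense +
ω_out/ω_in = 592/375

592/375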